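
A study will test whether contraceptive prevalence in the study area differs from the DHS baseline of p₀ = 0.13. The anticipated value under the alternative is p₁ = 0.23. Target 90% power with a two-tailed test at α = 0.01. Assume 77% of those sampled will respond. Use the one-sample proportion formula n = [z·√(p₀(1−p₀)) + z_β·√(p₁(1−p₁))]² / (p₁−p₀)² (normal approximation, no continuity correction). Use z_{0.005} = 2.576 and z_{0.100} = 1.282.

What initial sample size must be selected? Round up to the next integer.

n = [z_{α/2}·√(p₀q₀) + z_β·√(p₁q₁)]² / (p₁ − p₀)²
  = [2.576·√(0.13·0.87) + 1.282·√(0.23·0.77)]² / (0.10)²
  = [2.576·0.3363 + 1.282·0.4208]² / 0.0100
  = [1.4058]² / 0.0100
  = 197.63
Adjust for 77% response: 197.63 / 0.77 = 256.67.
Round up → n = 257.

n = 257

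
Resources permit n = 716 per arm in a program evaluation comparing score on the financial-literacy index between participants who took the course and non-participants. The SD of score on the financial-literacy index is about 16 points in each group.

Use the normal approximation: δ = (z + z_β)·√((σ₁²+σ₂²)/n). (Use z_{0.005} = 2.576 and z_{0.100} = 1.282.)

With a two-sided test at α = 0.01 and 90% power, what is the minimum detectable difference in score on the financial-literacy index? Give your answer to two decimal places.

δ = (z_{α/2} + z_β) · √((σ₁²+σ₂²)/n)
  = (2.576 + 1.282) · √(512/716)
  = 3.858 · √0.71508
  = 3.858 · 0.8456
  = 3.2624

Minimum detectable difference ≈ 3.26 points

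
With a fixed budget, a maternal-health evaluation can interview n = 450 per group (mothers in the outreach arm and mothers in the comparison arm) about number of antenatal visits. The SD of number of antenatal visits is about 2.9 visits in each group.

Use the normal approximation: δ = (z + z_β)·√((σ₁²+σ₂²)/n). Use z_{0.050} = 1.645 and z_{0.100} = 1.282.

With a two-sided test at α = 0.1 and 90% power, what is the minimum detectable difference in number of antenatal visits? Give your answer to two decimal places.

Minimum detectable difference ≈ 0.57 visits

δ = (z_{α/2} + z_β) · √((σ₁²+σ₂²)/n)
  = (1.645 + 1.282) · √(16.82/450)
  = 2.927 · √0.03738
  = 2.927 · 0.1933
  = 0.5659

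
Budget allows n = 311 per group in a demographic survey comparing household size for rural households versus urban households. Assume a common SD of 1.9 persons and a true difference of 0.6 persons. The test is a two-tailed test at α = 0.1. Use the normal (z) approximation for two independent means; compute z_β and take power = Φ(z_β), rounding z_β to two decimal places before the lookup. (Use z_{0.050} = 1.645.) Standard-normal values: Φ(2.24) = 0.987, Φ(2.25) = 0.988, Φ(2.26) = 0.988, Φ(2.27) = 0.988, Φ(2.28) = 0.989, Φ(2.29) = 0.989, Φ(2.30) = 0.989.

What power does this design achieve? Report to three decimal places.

Power ≈ 0.989

z_β = δ·√(n/(σ₁²+σ₂²)) − z_{α/2}
    = 0.6 · √(311/7.22) − 1.645
    = 0.6 · 6.56314 − 1.645
    = 3.9379 − 1.645 = 2.2929 → 2.29
Power = Φ(2.29) = 0.989.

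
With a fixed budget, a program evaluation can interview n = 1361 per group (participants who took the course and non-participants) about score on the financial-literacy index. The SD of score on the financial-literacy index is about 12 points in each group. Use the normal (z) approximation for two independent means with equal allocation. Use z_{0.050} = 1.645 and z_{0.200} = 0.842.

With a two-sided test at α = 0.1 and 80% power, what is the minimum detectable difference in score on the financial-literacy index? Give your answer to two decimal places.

δ = (z_{α/2} + z_β) · √((σ₁²+σ₂²)/n)
  = (1.645 + 0.842) · √(288/1361)
  = 2.487 · √0.21161
  = 2.487 · 0.4600
  = 1.1440

Minimum detectable difference ≈ 1.14 points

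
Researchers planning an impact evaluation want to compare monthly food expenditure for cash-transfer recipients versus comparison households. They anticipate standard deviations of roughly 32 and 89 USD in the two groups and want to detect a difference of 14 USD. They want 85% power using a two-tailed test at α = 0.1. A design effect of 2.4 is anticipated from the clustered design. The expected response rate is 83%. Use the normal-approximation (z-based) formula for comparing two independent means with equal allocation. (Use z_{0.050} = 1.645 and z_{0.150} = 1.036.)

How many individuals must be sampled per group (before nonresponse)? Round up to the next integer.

n = 949 per group

n = (z_{α/2} + z_β)² · (σ₁² + σ₂²) / δ²
  = (1.645 + 1.036)² · (32² + 89² = 8945) / 14²
  = 7.1878 · 8945 / 196
  = 328.03
Design effect: 2.4 × 328.03 = 787.28.
Adjust for 83% response: 787.28 / 0.83 = 948.53.
Round up → n = 949 per group.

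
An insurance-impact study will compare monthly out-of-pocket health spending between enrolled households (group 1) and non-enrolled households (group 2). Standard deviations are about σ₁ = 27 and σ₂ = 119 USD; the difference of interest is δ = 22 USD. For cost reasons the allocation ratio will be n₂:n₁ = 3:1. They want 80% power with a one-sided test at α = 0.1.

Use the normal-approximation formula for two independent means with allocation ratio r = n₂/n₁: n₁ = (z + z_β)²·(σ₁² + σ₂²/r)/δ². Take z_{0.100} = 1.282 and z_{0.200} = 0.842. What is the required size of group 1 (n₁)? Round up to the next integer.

n₁ = 51

n₁ = (z_α + z_β)² · (σ₁² + σ₂²/r) / δ²
   = (1.282 + 0.842)² · (27² + 119²/3) / 22²
   = 4.5114 · (729 + 4720.3) / 484
   = 4.5114 · 5449.3 / 484
   = 50.79
Round up → n₁ = 51; n₂ = r·n₁ = 3 × 51 = 153.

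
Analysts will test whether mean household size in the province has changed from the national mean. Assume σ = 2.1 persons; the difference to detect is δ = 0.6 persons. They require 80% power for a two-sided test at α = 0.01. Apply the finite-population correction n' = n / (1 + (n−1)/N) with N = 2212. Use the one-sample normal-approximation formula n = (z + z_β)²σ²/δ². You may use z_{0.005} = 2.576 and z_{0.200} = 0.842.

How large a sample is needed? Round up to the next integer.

n = (z_{α/2} + z_β)² · σ² / δ²
  = (2.576 + 0.842)² · 2.1² / 0.6²
  = 11.6827 · 4.41 / 0.36
  = 143.11
Finite-population correction (N = 2212): 143.11 / (1 + (143.11 − 1)/2212) = 134.47.
Round up → n = 135.

n = 135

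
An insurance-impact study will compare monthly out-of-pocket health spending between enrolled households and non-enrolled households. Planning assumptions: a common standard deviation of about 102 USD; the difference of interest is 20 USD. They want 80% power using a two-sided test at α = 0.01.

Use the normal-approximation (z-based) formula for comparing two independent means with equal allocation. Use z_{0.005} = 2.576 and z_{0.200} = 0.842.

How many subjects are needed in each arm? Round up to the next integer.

n = 608 per group

n = (z_{α/2} + z_β)² · (σ₁² + σ₂²) / δ²
  = (2.576 + 0.842)² · (2·102² = 20808) / 20²
  = 11.6827 · 20808 / 400
  = 607.74
Round up → n = 608 per group.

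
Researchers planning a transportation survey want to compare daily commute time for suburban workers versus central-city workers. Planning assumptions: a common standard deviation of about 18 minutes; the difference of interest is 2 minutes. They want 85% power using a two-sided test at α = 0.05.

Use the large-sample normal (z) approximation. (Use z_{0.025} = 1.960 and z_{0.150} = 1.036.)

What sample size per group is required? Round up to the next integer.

n = 1455 per group

n = (z_{α/2} + z_β)² · (σ₁² + σ₂²) / δ²
  = (1.960 + 1.036)² · (2·18² = 648) / 2²
  = 8.9760 · 648 / 4
  = 1454.11
Round up → n = 1455 per group.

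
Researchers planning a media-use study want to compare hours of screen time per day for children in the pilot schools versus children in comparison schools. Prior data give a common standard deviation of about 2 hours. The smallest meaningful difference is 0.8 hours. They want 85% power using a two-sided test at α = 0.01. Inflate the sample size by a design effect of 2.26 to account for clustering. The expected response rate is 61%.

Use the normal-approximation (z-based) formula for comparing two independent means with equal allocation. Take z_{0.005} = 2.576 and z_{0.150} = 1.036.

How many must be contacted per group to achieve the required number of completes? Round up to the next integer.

n = 605 per group

n = (z_{α/2} + z_β)² · (σ₁² + σ₂²) / δ²
  = (2.576 + 1.036)² · (2·2² = 8) / 0.8²
  = 13.0465 · 8 / 0.64
  = 163.08
Design effect: 2.26 × 163.08 = 368.56.
Adjust for 61% response: 368.56 / 0.61 = 604.20.
Round up → n = 605 per group.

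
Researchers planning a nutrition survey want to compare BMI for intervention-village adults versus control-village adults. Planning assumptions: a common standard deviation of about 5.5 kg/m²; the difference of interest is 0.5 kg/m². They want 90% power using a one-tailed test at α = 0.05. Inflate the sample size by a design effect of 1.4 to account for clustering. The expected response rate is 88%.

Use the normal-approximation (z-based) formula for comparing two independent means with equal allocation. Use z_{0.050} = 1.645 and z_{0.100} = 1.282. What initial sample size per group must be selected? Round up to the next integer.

n = (z_α + z_β)² · (σ₁² + σ₂²) / δ²
  = (1.645 + 1.282)² · (2·5.5² = 60.5) / 0.5²
  = 8.5673 · 60.5 / 0.25
  = 2073.29
Design effect: 1.4 × 2073.29 = 2902.61.
Adjust for 88% response: 2902.61 / 0.88 = 3298.42.
Round up → n = 3299 per group.

n = 3299 per group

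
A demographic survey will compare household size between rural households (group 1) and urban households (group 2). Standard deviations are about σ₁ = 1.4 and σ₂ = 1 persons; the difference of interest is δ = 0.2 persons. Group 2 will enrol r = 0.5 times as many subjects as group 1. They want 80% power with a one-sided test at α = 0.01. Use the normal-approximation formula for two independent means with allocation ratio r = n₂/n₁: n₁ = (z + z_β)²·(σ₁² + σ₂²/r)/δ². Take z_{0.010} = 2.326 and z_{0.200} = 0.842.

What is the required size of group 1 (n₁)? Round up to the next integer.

n₁ = 994

n₁ = (z_α + z_β)² · (σ₁² + σ₂²/r) / δ²
   = (2.326 + 0.842)² · (1.4² + 1²/0.5) / 0.2²
   = 10.0362 · (1.96 + 2) / 0.04
   = 10.0362 · 3.96 / 0.04
   = 993.59
Round up → n₁ = 994; n₂ = r·n₁ = 0.5 × 994 = 497.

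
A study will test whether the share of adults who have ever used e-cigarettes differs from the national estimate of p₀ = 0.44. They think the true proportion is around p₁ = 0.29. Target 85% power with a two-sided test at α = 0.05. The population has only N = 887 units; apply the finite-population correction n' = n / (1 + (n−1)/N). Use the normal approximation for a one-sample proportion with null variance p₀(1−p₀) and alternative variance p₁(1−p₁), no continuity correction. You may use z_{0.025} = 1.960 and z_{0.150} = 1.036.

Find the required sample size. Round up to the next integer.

n = [z_{α/2}·√(p₀q₀) + z_β·√(p₁q₁)]² / (p₁ − p₀)²
  = [1.960·√(0.44·0.56) + 1.036·√(0.29·0.71)]² / (-0.15)²
  = [1.960·0.4964 + 1.036·0.4538]² / 0.0225
  = [1.4430]² / 0.0225
  = 92.55
Finite-population correction (N = 887): 92.55 / (1 + (92.55 − 1)/887) = 83.89.
Round up → n = 84.

n = 84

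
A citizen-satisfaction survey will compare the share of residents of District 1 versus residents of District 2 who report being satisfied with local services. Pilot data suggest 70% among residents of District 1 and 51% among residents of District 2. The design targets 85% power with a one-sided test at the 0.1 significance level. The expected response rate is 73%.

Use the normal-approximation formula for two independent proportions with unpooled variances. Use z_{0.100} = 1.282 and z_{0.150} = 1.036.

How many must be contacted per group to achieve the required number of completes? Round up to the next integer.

n = (z_α + z_β)² · [p₁(1−p₁) + p₂(1−p₂)] / (p₁ − p₂)²
  = (1.282 + 1.036)² · (0.70·0.30 + 0.51·0.49) / (0.19)²
  = (2.318)² · (0.2100 + 0.2499) / 0.0361
  = 5.3731 · 0.4599 / 0.0361
  = 68.45
Adjust for 73% response: 68.45 / 0.73 = 93.77.
Round up → n = 94 per group.

n = 94 per group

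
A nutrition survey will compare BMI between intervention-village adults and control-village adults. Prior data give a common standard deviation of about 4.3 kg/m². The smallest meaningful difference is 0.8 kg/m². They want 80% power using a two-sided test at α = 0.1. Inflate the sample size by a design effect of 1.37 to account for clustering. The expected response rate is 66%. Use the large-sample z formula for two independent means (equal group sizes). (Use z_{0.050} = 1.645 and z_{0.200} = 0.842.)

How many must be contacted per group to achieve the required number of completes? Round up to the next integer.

n = (z_{α/2} + z_β)² · (σ₁² + σ₂²) / δ²
  = (1.645 + 0.842)² · (2·4.3² = 36.98) / 0.8²
  = 6.1852 · 36.98 / 0.64
  = 357.39
Design effect: 1.37 × 357.39 = 489.62.
Adjust for 66% response: 489.62 / 0.66 = 741.85.
Round up → n = 742 per group.

n = 742 per group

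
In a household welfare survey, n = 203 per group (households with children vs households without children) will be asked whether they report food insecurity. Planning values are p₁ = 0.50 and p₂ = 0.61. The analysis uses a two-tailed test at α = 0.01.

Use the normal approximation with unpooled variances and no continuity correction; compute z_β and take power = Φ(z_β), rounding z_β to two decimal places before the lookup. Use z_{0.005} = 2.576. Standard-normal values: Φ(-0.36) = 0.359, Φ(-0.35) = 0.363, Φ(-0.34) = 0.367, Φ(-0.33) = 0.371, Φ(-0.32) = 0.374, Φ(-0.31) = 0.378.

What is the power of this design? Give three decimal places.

z_β = |p₁−p₂|·√(n/[p₁q₁+p₂q₂]) − z_{α/2}
    = 0.11 · √(203/0.4879) − 2.576
    = 0.11 · 20.3978 − 2.576
    = 2.2438 − 2.576 = -0.3322 → -0.33
Power = Φ(-0.33) = 0.371.

Power ≈ 0.371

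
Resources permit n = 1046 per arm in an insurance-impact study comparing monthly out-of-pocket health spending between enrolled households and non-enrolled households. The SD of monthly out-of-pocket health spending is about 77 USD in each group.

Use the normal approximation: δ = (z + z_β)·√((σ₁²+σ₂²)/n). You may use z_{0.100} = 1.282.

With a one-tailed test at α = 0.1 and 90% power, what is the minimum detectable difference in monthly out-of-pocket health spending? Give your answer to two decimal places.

Minimum detectable difference ≈ 8.63 USD

δ = (z_α + z_β) · √((σ₁²+σ₂²)/n)
  = (1.282 + 1.282) · √(11858/1046)
  = 2.564 · √11.3365
  = 2.564 · 3.3670
  = 8.6329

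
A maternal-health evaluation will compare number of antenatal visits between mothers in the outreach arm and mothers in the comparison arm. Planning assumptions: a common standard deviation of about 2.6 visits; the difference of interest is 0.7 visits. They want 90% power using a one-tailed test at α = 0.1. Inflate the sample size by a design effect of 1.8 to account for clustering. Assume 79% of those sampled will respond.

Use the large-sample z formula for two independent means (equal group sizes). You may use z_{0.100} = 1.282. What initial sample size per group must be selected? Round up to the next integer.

n = (z_α + z_β)² · (σ₁² + σ₂²) / δ²
  = (1.282 + 1.282)² · (2·2.6² = 13.52) / 0.7²
  = 6.5741 · 13.52 / 0.49
  = 181.39
Design effect: 1.8 × 181.39 = 326.50.
Adjust for 79% response: 326.50 / 0.79 = 413.30.
Round up → n = 414 per group.

n = 414 per group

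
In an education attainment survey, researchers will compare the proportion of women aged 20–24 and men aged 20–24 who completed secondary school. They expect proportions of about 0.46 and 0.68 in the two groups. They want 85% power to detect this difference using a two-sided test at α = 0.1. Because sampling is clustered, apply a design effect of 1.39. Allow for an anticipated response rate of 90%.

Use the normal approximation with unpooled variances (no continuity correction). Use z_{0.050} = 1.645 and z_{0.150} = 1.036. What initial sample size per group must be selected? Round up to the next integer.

n = (z_{α/2} + z_β)² · [p₁(1−p₁) + p₂(1−p₂)] / (p₁ − p₂)²
  = (1.645 + 1.036)² · (0.46·0.54 + 0.68·0.32) / (-0.22)²
  = (2.681)² · (0.2484 + 0.2176) / 0.0484
  = 7.1878 · 0.4660 / 0.0484
  = 69.20
Design effect: 1.39 × 69.20 = 96.19.
Adjust for 90% response: 96.19 / 0.90 = 106.88.
Round up → n = 107 per group.

n = 107 per group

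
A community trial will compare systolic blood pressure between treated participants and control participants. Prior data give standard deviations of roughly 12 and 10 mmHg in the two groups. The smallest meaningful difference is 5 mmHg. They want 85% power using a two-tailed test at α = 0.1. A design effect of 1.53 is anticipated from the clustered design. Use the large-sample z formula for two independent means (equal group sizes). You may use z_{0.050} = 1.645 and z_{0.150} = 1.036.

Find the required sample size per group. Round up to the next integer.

n = 108 per group

n = (z_{α/2} + z_β)² · (σ₁² + σ₂²) / δ²
  = (1.645 + 1.036)² · (12² + 10² = 244) / 5²
  = 7.1878 · 244 / 25
  = 70.15
Design effect: 1.53 × 70.15 = 107.33.
Round up → n = 108 per group.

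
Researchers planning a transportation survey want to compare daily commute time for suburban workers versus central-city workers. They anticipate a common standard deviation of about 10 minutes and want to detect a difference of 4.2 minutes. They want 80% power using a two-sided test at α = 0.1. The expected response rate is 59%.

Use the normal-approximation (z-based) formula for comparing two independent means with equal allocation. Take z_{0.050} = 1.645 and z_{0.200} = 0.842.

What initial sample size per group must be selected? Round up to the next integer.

n = 119 per group

n = (z_{α/2} + z_β)² · (σ₁² + σ₂²) / δ²
  = (1.645 + 0.842)² · (2·10² = 200) / 4.2²
  = 6.1852 · 200 / 17.64
  = 70.13
Adjust for 59% response: 70.13 / 0.59 = 118.86.
Round up → n = 119 per group.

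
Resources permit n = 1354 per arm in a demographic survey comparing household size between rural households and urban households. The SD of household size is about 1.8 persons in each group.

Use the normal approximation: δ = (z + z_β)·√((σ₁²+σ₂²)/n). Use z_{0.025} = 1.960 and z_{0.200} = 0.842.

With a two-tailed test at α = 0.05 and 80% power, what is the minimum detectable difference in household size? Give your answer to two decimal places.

δ = (z_{α/2} + z_β) · √((σ₁²+σ₂²)/n)
  = (1.960 + 0.842) · √(6.48/1354)
  = 2.802 · √0.00479
  = 2.802 · 0.0692
  = 0.1938

Minimum detectable difference ≈ 0.19 persons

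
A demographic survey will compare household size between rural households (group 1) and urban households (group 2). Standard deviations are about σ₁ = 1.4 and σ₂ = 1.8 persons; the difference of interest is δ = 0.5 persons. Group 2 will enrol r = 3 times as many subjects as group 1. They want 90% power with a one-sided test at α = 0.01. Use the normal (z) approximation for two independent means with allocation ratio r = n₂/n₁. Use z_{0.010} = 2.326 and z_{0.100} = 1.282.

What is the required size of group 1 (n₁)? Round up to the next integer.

n₁ = (z_α + z_β)² · (σ₁² + σ₂²/r) / δ²
   = (2.326 + 1.282)² · (1.4² + 1.8²/3) / 0.5²
   = 13.0177 · (1.96 + 1.08) / 0.25
   = 13.0177 · 3.04 / 0.25
   = 158.29
Round up → n₁ = 159; n₂ = r·n₁ = 3 × 159 = 477.

n₁ = 159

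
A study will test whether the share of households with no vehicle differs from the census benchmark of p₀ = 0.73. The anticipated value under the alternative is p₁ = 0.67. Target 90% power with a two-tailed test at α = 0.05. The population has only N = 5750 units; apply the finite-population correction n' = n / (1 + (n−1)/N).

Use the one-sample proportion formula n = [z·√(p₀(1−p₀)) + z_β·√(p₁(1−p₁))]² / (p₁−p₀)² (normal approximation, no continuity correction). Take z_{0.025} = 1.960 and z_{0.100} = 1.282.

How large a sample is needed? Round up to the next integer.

n = [z_{α/2}·√(p₀q₀) + z_β·√(p₁q₁)]² / (p₁ − p₀)²
  = [1.960·√(0.73·0.27) + 1.282·√(0.67·0.33)]² / (-0.06)²
  = [1.960·0.4440 + 1.282·0.4702]² / 0.0036
  = [1.4730]² / 0.0036
  = 602.68
Finite-population correction (N = 5750): 602.68 / (1 + (602.68 − 1)/5750) = 545.59.
Round up → n = 546.

n = 546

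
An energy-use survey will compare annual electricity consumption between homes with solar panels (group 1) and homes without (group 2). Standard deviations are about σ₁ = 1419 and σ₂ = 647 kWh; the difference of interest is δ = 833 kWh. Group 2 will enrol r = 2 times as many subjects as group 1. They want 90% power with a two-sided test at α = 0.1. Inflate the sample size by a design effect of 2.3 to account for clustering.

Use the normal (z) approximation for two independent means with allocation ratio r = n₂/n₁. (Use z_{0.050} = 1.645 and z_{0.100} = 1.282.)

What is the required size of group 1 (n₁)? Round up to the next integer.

n₁ = 64

n₁ = (z_{α/2} + z_β)² · (σ₁² + σ₂²/r) / δ²
   = (1.645 + 1.282)² · (1419² + 647²/2) / 833²
   = 8.5673 · (2013561 + 209304.5) / 693889
   = 8.5673 · 2222865.5 / 693889
   = 27.45
Design effect: 2.3 × 27.45 = 63.12.
Round up → n₁ = 64; n₂ = r·n₁ = 2 × 64 = 128.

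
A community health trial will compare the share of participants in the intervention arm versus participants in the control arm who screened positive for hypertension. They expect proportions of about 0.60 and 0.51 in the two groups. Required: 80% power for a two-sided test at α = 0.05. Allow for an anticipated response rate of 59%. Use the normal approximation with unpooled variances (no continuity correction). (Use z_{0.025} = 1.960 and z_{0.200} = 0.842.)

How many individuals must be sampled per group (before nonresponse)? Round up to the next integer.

n = 805 per group

n = (z_{α/2} + z_β)² · [p₁(1−p₁) + p₂(1−p₂)] / (p₁ − p₂)²
  = (1.960 + 0.842)² · (0.60·0.40 + 0.51·0.49) / (0.09)²
  = (2.802)² · (0.2400 + 0.2499) / 0.0081
  = 7.8512 · 0.4899 / 0.0081
  = 474.85
Adjust for 59% response: 474.85 / 0.59 = 804.83.
Round up → n = 805 per group.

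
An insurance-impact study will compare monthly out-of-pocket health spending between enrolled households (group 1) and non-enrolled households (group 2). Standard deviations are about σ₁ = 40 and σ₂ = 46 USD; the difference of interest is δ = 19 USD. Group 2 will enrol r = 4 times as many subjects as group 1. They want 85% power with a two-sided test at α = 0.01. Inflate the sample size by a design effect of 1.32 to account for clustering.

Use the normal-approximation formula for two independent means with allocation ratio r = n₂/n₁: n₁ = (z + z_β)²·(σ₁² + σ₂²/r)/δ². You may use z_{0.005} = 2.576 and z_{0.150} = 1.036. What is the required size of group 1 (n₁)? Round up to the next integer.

n₁ = 102

n₁ = (z_{α/2} + z_β)² · (σ₁² + σ₂²/r) / δ²
   = (2.576 + 1.036)² · (40² + 46²/4) / 19²
   = 13.0465 · (1600 + 529) / 361
   = 13.0465 · 2129 / 361
   = 76.94
Design effect: 1.32 × 76.94 = 101.56.
Round up → n₁ = 102; n₂ = r·n₁ = 4 × 102 = 408.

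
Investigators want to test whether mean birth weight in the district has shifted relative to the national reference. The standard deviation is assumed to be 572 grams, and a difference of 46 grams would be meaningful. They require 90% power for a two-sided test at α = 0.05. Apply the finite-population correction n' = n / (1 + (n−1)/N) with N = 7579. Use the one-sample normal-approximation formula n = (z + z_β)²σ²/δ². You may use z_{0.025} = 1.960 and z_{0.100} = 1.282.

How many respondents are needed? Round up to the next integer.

n = (z_{α/2} + z_β)² · σ² / δ²
  = (1.960 + 1.282)² · 572² / 46²
  = 10.5106 · 327184 / 2116
  = 1625.18
Finite-population correction (N = 7579): 1625.18 / (1 + (1625.18 − 1)/7579) = 1338.37.
Round up → n = 1339.

n = 1339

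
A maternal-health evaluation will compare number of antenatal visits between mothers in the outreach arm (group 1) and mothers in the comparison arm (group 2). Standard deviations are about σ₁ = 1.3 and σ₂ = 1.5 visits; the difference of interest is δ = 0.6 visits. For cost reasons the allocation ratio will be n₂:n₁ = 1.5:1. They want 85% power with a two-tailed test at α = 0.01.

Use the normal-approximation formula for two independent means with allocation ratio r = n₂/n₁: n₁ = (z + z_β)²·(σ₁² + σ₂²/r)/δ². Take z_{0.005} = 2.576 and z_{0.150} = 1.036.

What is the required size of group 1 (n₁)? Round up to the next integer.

n₁ = 116

n₁ = (z_{α/2} + z_β)² · (σ₁² + σ₂²/r) / δ²
   = (2.576 + 1.036)² · (1.3² + 1.5²/1.5) / 0.6²
   = 13.0465 · (1.69 + 1.5) / 0.36
   = 13.0465 · 3.19 / 0.36
   = 115.61
Round up → n₁ = 116; n₂ = r·n₁ = 1.5 × 116 = 174.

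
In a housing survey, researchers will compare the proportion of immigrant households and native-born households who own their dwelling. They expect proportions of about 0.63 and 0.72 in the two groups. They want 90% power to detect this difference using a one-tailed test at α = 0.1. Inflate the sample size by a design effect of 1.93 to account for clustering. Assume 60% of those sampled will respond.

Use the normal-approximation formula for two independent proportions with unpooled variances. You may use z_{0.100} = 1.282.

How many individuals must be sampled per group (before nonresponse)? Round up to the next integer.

n = 1135 per group

n = (z_α + z_β)² · [p₁(1−p₁) + p₂(1−p₂)] / (p₁ − p₂)²
  = (1.282 + 1.282)² · (0.63·0.37 + 0.72·0.28) / (-0.09)²
  = (2.564)² · (0.2331 + 0.2016) / 0.0081
  = 6.5741 · 0.4347 / 0.0081
  = 352.81
Design effect: 1.93 × 352.81 = 680.92.
Adjust for 60% response: 680.92 / 0.60 = 1134.87.
Round up → n = 1135 per group.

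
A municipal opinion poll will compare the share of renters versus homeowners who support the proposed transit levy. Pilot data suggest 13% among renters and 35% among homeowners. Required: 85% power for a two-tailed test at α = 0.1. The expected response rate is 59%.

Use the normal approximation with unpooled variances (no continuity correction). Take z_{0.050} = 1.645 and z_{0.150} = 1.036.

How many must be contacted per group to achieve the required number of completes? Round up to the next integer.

n = (z_{α/2} + z_β)² · [p₁(1−p₁) + p₂(1−p₂)] / (p₁ − p₂)²
  = (1.645 + 1.036)² · (0.13·0.87 + 0.35·0.65) / (-0.22)²
  = (2.681)² · (0.1131 + 0.2275) / 0.0484
  = 7.1878 · 0.3406 / 0.0484
  = 50.58
Adjust for 59% response: 50.58 / 0.59 = 85.73.
Round up → n = 86 per group.

n = 86 per group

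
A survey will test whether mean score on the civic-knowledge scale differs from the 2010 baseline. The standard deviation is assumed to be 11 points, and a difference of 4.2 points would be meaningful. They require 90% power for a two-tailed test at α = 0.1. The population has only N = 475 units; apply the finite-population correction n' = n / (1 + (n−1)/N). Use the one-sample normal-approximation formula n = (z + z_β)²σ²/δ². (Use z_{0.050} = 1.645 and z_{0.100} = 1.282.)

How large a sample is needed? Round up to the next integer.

n = (z_{α/2} + z_β)² · σ² / δ²
  = (1.645 + 1.282)² · 11² / 4.2²
  = 8.5673 · 121 / 17.64
  = 58.77
Finite-population correction (N = 475): 58.77 / (1 + (58.77 − 1)/475) = 52.39.
Round up → n = 53.

n = 53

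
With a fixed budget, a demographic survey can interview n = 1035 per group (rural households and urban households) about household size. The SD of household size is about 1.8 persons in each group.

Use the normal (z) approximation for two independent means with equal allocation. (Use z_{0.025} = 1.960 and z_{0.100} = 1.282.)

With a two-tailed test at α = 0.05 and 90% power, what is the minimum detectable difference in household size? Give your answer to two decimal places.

δ = (z_{α/2} + z_β) · √((σ₁²+σ₂²)/n)
  = (1.960 + 1.282) · √(6.48/1035)
  = 3.242 · √0.00626
  = 3.242 · 0.0791
  = 0.2565

Minimum detectable difference ≈ 0.26 persons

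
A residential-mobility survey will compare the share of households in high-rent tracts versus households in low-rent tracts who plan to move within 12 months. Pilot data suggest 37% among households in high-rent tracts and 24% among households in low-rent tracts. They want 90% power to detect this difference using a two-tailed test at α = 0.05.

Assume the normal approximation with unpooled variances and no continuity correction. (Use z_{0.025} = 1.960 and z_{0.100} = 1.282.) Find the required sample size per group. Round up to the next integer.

n = (z_{α/2} + z_β)² · [p₁(1−p₁) + p₂(1−p₂)] / (p₁ − p₂)²
  = (1.960 + 1.282)² · (0.37·0.63 + 0.24·0.76) / (0.13)²
  = (3.242)² · (0.2331 + 0.1824) / 0.0169
  = 10.5106 · 0.4155 / 0.0169
  = 258.41
Round up → n = 259 per group.

n = 259 per group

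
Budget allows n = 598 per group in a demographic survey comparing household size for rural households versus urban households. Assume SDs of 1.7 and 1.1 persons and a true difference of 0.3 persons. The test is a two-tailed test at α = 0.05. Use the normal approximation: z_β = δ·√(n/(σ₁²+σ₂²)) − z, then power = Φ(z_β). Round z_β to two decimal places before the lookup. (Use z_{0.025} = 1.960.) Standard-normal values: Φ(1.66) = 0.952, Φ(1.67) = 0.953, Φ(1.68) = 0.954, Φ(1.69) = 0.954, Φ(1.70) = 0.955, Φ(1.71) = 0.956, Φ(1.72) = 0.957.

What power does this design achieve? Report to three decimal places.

z_β = δ·√(n/(σ₁²+σ₂²)) − z_{α/2}
    = 0.3 · √(598/4.1) − 1.960
    = 0.3 · 12.07699 − 1.960
    = 3.6231 − 1.960 = 1.6631 → 1.66
Power = Φ(1.66) = 0.952.

Power ≈ 0.952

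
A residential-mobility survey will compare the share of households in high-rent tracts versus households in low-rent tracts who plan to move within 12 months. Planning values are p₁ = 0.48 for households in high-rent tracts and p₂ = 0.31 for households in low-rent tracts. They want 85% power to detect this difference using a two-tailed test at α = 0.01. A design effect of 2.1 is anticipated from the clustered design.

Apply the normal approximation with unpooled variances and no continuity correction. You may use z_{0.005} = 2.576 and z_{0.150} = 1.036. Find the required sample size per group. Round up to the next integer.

n = (z_{α/2} + z_β)² · [p₁(1−p₁) + p₂(1−p₂)] / (p₁ − p₂)²
  = (2.576 + 1.036)² · (0.48·0.52 + 0.31·0.69) / (0.17)²
  = (3.612)² · (0.2496 + 0.2139) / 0.0289
  = 13.0465 · 0.4635 / 0.0289
  = 209.24
Design effect: 2.1 × 209.24 = 439.41.
Round up → n = 440 per group.

n = 440 per group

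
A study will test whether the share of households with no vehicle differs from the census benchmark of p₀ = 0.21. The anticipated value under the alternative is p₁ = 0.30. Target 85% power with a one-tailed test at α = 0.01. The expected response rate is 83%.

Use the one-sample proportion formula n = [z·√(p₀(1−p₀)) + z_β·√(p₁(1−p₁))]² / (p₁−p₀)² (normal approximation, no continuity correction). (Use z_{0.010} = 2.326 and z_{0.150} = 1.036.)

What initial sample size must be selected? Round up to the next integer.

n = [z_α·√(p₀q₀) + z_β·√(p₁q₁)]² / (p₁ − p₀)²
  = [2.326·√(0.21·0.79) + 1.036·√(0.30·0.70)]² / (0.09)²
  = [2.326·0.4073 + 1.036·0.4583]² / 0.0081
  = [1.4222]² / 0.0081
  = 249.69
Adjust for 83% response: 249.69 / 0.83 = 300.84.
Round up → n = 301.

n = 301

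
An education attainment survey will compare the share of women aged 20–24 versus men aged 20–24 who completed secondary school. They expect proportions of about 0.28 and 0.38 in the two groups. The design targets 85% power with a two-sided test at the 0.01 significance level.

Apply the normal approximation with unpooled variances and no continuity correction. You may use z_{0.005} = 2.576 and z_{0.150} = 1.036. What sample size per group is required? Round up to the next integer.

n = 571 per group

n = (z_{α/2} + z_β)² · [p₁(1−p₁) + p₂(1−p₂)] / (p₁ − p₂)²
  = (2.576 + 1.036)² · (0.28·0.72 + 0.38·0.62) / (-0.10)²
  = (3.612)² · (0.2016 + 0.2356) / 0.0100
  = 13.0465 · 0.4372 / 0.0100
  = 570.39
Round up → n = 571 per group.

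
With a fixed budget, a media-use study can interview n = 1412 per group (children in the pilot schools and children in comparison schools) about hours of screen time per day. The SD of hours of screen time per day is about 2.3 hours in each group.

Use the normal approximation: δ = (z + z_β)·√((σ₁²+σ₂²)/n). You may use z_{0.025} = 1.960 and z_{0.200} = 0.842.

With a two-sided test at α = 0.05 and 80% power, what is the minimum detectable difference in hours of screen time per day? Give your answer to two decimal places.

Minimum detectable difference ≈ 0.24 hours

δ = (z_{α/2} + z_β) · √((σ₁²+σ₂²)/n)
  = (1.960 + 0.842) · √(10.58/1412)
  = 2.802 · √0.00749
  = 2.802 · 0.0866
  = 0.2425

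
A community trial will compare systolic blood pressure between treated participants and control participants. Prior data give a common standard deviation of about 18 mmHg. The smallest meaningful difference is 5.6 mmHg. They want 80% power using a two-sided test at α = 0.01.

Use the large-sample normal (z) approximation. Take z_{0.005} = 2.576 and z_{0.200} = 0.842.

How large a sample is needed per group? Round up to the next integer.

n = (z_{α/2} + z_β)² · (σ₁² + σ₂²) / δ²
  = (2.576 + 0.842)² · (2·18² = 648) / 5.6²
  = 11.6827 · 648 / 31.36
  = 241.40
Round up → n = 242 per group.

n = 242 per group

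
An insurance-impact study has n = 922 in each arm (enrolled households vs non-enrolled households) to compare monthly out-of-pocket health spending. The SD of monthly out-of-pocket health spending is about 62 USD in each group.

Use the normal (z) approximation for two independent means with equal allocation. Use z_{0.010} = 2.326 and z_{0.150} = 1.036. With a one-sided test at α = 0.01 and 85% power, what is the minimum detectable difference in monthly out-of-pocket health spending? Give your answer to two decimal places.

Minimum detectable difference ≈ 9.71 USD

δ = (z_α + z_β) · √((σ₁²+σ₂²)/n)
  = (2.326 + 1.036) · √(7688/922)
  = 3.362 · √8.3384
  = 3.362 · 2.8876
  = 9.7082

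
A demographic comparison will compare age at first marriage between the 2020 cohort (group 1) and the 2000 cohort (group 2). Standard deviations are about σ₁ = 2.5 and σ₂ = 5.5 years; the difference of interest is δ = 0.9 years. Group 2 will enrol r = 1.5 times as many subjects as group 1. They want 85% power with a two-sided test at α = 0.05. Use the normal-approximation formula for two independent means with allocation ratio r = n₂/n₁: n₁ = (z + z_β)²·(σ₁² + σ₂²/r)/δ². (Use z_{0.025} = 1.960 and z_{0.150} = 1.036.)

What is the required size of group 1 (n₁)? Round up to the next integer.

n₁ = (z_{α/2} + z_β)² · (σ₁² + σ₂²/r) / δ²
   = (1.960 + 1.036)² · (2.5² + 5.5²/1.5) / 0.9²
   = 8.9760 · (6.25 + 20.1667) / 0.81
   = 8.9760 · 26.4167 / 0.81
   = 292.74
Round up → n₁ = 293; n₂ = r·n₁ = 1.5 × 293 = 440.

n₁ = 293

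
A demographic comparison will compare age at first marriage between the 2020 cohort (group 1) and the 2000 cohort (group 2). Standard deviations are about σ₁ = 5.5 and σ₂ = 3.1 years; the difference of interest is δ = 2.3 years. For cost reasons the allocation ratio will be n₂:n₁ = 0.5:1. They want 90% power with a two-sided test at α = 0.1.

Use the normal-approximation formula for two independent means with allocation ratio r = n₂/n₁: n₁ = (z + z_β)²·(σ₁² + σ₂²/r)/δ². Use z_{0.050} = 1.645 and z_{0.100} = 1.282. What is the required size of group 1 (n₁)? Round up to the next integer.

n₁ = (z_{α/2} + z_β)² · (σ₁² + σ₂²/r) / δ²
   = (1.645 + 1.282)² · (5.5² + 3.1²/0.5) / 2.3²
   = 8.5673 · (30.25 + 19.22) / 5.29
   = 8.5673 · 49.47 / 5.29
   = 80.12
Round up → n₁ = 81; n₂ = r·n₁ = 0.5 × 81 = 41.

n₁ = 81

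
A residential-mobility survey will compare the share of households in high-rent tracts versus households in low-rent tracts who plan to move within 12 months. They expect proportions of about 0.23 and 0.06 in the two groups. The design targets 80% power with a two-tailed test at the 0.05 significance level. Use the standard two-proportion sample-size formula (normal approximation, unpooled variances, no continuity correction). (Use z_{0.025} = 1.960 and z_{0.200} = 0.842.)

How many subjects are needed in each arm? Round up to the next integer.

n = 64 per group

n = (z_{α/2} + z_β)² · [p₁(1−p₁) + p₂(1−p₂)] / (p₁ − p₂)²
  = (1.960 + 0.842)² · (0.23·0.77 + 0.06·0.94) / (0.17)²
  = (2.802)² · (0.1771 + 0.0564) / 0.0289
  = 7.8512 · 0.2335 / 0.0289
  = 63.43
Round up → n = 64 per group.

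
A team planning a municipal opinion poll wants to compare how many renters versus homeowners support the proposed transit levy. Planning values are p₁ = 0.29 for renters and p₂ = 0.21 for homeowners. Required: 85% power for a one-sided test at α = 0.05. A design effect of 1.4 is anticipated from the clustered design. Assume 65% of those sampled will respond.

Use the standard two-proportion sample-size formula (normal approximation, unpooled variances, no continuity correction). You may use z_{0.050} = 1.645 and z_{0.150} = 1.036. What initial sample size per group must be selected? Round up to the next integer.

n = (z_α + z_β)² · [p₁(1−p₁) + p₂(1−p₂)] / (p₁ − p₂)²
  = (1.645 + 1.036)² · (0.29·0.71 + 0.21·0.79) / (0.08)²
  = (2.681)² · (0.2059 + 0.1659) / 0.0064
  = 7.1878 · 0.3718 / 0.0064
  = 417.56
Design effect: 1.4 × 417.56 = 584.59.
Adjust for 65% response: 584.59 / 0.65 = 899.37.
Round up → n = 900 per group.

n = 900 per group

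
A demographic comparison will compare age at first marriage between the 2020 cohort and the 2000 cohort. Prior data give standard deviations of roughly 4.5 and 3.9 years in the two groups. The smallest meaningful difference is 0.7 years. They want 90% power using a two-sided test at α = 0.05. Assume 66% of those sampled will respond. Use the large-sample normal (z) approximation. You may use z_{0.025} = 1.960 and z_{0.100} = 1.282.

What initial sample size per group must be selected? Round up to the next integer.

n = (z_{α/2} + z_β)² · (σ₁² + σ₂²) / δ²
  = (1.960 + 1.282)² · (4.5² + 3.9² = 35.46) / 0.7²
  = 10.5106 · 35.46 / 0.49
  = 760.62
Adjust for 66% response: 760.62 / 0.66 = 1152.46.
Round up → n = 1153 per group.

n = 1153 per group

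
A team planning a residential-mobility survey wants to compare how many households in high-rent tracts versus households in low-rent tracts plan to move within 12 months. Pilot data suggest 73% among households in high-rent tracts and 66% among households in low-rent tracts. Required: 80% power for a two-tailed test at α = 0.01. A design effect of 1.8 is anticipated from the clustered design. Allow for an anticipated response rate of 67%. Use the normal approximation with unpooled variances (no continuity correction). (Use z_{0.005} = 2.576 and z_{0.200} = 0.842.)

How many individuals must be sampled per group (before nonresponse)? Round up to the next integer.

n = (z_{α/2} + z_β)² · [p₁(1−p₁) + p₂(1−p₂)] / (p₁ − p₂)²
  = (2.576 + 0.842)² · (0.73·0.27 + 0.66·0.34) / (0.07)²
  = (3.418)² · (0.1971 + 0.2244) / 0.0049
  = 11.6827 · 0.4215 / 0.0049
  = 1004.95
Design effect: 1.8 × 1004.95 = 1808.91.
Adjust for 67% response: 1808.91 / 0.67 = 2699.87.
Round up → n = 2700 per group.

n = 2700 per group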